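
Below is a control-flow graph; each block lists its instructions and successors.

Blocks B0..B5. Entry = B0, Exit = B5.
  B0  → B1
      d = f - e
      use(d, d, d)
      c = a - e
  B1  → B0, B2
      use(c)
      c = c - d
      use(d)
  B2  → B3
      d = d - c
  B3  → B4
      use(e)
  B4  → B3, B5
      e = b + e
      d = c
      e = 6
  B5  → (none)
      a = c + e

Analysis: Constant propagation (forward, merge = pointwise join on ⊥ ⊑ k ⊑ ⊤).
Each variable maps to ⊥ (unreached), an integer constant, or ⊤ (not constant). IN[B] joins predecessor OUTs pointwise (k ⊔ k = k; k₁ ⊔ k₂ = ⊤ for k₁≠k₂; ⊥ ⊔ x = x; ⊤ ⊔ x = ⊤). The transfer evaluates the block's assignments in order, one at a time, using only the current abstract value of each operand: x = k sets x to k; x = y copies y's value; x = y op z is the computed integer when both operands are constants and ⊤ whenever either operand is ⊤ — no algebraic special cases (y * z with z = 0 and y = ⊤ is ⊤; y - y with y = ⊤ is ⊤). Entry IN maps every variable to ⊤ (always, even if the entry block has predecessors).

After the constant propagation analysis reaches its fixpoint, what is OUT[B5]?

Answer: {a: ⊤, b: ⊤, c: ⊤, d: ⊤, e: 6, f: ⊤}

Derivation:
Fixpoint table:
  B0:  IN=(all ⊤)  OUT=(all ⊤)
  B1:  IN=(all ⊤)  OUT=(all ⊤)
  B2:  IN=(all ⊤)  OUT=(all ⊤)
  B3:  IN=(all ⊤)  OUT=(all ⊤)
  B4:  IN=(all ⊤)  OUT={e:6; rest ⊤}
  B5:  IN={e:6; rest ⊤}  OUT={e:6; rest ⊤}

Merge at B5: IN[B5] = OUT[B4] = {a: ⊤, b: ⊤, c: ⊤, d: ⊤, e: 6, f: ⊤}
Applying B5's transfer function to that IN value gives OUT[B5] (row B5 above).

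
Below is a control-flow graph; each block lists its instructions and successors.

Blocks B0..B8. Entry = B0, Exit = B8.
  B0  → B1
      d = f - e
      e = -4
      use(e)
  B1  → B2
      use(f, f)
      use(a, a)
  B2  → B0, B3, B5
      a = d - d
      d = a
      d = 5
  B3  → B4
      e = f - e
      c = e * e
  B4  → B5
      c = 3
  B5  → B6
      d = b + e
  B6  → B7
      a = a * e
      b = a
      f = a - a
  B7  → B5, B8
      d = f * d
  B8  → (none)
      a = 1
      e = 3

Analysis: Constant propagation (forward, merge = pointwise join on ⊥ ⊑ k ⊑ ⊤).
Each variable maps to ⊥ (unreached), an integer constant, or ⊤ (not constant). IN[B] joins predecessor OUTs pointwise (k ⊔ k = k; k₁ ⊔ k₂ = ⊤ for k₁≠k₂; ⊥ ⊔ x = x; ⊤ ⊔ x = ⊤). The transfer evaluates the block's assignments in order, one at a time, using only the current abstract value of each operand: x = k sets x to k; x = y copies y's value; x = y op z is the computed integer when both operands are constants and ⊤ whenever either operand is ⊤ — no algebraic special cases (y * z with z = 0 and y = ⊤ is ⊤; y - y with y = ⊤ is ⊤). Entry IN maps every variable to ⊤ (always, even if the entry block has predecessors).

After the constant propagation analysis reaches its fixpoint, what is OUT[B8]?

Fixpoint table:
  B0:   IN=(all ⊤)   OUT={e:-4; rest ⊤}
  B1:   IN={e:-4; rest ⊤}   OUT={e:-4; rest ⊤}
  B2:   IN={e:-4; rest ⊤}   OUT={d:5, e:-4; rest ⊤}
  B3:   IN={d:5, e:-4; rest ⊤}   OUT={d:5; rest ⊤}
  B4:   IN={d:5; rest ⊤}   OUT={c:3, d:5; rest ⊤}
  B5:   IN=(all ⊤)   OUT=(all ⊤)
  B6:   IN=(all ⊤)   OUT=(all ⊤)
  B7:   IN=(all ⊤)   OUT=(all ⊤)
  B8:   IN=(all ⊤)   OUT={a:1, e:3; rest ⊤}

Merge at B8: IN[B8] = OUT[B7] = {a: ⊤, b: ⊤, c: ⊤, d: ⊤, e: ⊤, f: ⊤}
Applying B8's transfer function to that IN value gives OUT[B8] (row B8 above).

Answer: {a: 1, b: ⊤, c: ⊤, d: ⊤, e: 3, f: ⊤}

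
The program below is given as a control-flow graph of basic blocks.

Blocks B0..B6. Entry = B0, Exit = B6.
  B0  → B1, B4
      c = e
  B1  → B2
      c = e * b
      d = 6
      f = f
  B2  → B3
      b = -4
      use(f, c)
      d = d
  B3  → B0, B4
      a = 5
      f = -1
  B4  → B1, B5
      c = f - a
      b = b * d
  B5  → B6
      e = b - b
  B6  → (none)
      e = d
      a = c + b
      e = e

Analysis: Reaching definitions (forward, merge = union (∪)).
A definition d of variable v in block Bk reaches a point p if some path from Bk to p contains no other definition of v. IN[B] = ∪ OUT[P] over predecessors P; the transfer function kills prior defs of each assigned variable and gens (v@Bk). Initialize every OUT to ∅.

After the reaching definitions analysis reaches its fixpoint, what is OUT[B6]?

Per-block solution:
  B0:  IN={a@B3, b@B2, c@B1, d@B2, f@B3}  OUT={a@B3, b@B2, c@B0, d@B2, f@B3}
  B1:  IN={a@B3, b@B2, b@B4, c@B0, c@B4, d@B2, f@B3}  OUT={a@B3, b@B2, b@B4, c@B1, d@B1, f@B1}
  B2:  IN={a@B3, b@B2, b@B4, c@B1, d@B1, f@B1}  OUT={a@B3, b@B2, c@B1, d@B2, f@B1}
  B3:  IN={a@B3, b@B2, c@B1, d@B2, f@B1}  OUT={a@B3, b@B2, c@B1, d@B2, f@B3}
  B4:  IN={a@B3, b@B2, c@B0, c@B1, d@B2, f@B3}  OUT={a@B3, b@B4, c@B4, d@B2, f@B3}
  B5:  IN={a@B3, b@B4, c@B4, d@B2, f@B3}  OUT={a@B3, b@B4, c@B4, d@B2, e@B5, f@B3}
  B6:  IN={a@B3, b@B4, c@B4, d@B2, e@B5, f@B3}  OUT={a@B6, b@B4, c@B4, d@B2, e@B6, f@B3}

Merge at B6: IN[B6] = OUT[B5] = {a@B3, b@B4, c@B4, d@B2, e@B5, f@B3}
Applying B6's transfer function to that IN value gives OUT[B6] (row B6 above).

Answer: {a@B6, b@B4, c@B4, d@B2, e@B6, f@B3}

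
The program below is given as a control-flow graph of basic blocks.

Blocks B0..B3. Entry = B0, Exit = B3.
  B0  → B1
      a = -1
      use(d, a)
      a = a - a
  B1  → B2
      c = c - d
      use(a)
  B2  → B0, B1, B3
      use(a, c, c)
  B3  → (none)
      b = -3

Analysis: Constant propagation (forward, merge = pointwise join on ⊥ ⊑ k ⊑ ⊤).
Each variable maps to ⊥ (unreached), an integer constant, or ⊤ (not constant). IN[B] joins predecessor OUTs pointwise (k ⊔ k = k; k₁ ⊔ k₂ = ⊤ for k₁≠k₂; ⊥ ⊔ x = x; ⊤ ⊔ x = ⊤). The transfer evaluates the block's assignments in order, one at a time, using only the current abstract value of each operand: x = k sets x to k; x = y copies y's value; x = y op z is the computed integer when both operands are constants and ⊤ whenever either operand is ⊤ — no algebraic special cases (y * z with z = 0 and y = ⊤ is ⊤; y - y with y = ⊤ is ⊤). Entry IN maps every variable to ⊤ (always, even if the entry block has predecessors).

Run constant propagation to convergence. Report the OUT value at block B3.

Per-block solution:
  B0: | IN=(all ⊤) | OUT={a:0; rest ⊤}
  B1: | IN={a:0; rest ⊤} | OUT={a:0; rest ⊤}
  B2: | IN={a:0; rest ⊤} | OUT={a:0; rest ⊤}
  B3: | IN={a:0; rest ⊤} | OUT={a:0, b:-3; rest ⊤}

Merge at B3: IN[B3] = OUT[B2] = {a: 0, b: ⊤, c: ⊤, d: ⊤, e: ⊤, f: ⊤}
Applying B3's transfer function to that IN value gives OUT[B3] (row B3 above).

Answer: {a: 0, b: -3, c: ⊤, d: ⊤, e: ⊤, f: ⊤}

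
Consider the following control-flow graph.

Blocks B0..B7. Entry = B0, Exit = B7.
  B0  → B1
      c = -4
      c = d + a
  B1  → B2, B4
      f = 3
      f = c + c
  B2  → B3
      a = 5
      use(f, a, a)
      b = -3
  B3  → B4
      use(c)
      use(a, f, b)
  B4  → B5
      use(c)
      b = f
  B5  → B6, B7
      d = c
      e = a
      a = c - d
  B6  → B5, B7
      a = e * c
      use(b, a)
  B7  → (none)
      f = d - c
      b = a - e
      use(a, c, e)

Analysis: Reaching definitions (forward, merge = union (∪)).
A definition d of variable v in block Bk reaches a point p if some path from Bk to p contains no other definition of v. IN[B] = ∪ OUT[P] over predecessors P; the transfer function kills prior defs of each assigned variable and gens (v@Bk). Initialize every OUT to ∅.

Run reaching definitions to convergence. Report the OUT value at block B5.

Answer: {a@B5, b@B4, c@B0, d@B5, e@B5, f@B1}

Working:
Fixpoint table:
  B0:   IN={}   OUT={c@B0}
  B1:   IN={c@B0}   OUT={c@B0, f@B1}
  B2:   IN={c@B0, f@B1}   OUT={a@B2, b@B2, c@B0, f@B1}
  B3:   IN={a@B2, b@B2, c@B0, f@B1}   OUT={a@B2, b@B2, c@B0, f@B1}
  B4:   IN={a@B2, b@B2, c@B0, f@B1}   OUT={a@B2, b@B4, c@B0, f@B1}
  B5:   IN={a@B2, a@B6, b@B4, c@B0, d@B5, e@B5, f@B1}   OUT={a@B5, b@B4, c@B0, d@B5, e@B5, f@B1}
  B6:   IN={a@B5, b@B4, c@B0, d@B5, e@B5, f@B1}   OUT={a@B6, b@B4, c@B0, d@B5, e@B5, f@B1}
  B7:   IN={a@B5, a@B6, b@B4, c@B0, d@B5, e@B5, f@B1}   OUT={a@B5, a@B6, b@B7, c@B0, d@B5, e@B5, f@B7}

Merge at B5: IN[B5] = OUT[B4] ⊔ OUT[B6] = {a@B2, a@B6, b@B4, c@B0, d@B5, e@B5, f@B1}
Applying B5's transfer function to that IN value gives OUT[B5] (row B5 above).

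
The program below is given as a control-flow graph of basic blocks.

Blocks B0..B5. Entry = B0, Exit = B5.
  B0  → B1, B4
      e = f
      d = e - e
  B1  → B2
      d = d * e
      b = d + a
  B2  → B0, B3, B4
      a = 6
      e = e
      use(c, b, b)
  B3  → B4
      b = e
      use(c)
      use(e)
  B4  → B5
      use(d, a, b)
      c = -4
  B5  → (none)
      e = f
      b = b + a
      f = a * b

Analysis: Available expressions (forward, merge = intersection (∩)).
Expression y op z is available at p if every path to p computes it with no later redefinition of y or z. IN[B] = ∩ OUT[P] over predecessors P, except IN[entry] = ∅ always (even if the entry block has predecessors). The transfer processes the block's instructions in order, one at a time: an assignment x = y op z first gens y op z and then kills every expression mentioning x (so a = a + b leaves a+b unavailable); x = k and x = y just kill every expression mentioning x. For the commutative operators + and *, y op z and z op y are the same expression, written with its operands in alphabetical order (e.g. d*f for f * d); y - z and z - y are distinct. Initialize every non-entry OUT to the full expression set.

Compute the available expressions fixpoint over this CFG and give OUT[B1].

Answer: {a+d, e-e}

Derivation:
Converged values:
  B0:   IN={}   OUT={e-e}
  B1:   IN={e-e}   OUT={a+d, e-e}
  B2:   IN={a+d, e-e}   OUT={}
  B3:   IN={}   OUT={}
  B4:   IN={}   OUT={}
  B5:   IN={}   OUT={a*b}

Merge at B1: IN[B1] = OUT[B0] = {e-e}
Applying B1's transfer function to that IN value gives OUT[B1] (row B1 above).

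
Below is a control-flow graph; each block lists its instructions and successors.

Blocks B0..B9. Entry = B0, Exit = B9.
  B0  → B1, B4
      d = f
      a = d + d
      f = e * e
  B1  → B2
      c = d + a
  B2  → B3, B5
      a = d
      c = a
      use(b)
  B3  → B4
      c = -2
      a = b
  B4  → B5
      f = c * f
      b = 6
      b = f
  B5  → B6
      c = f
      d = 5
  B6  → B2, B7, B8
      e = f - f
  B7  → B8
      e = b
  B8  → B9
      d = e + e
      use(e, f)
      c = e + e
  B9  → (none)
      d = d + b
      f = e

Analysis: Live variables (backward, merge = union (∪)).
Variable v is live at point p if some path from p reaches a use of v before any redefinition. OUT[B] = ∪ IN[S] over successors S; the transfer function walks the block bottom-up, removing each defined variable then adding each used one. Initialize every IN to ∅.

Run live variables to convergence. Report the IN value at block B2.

Answer: {b, d, f}

Working:
Per-block solution:
  B0: | IN={b, c, e, f} | OUT={a, b, c, d, f}
  B1: | IN={a, b, d, f} | OUT={b, d, f}
  B2: | IN={b, d, f} | OUT={b, f}
  B3: | IN={b, f} | OUT={c, f}
  B4: | IN={c, f} | OUT={b, f}
  B5: | IN={b, f} | OUT={b, d, f}
  B6: | IN={b, d, f} | OUT={b, d, e, f}
  B7: | IN={b, f} | OUT={b, e, f}
  B8: | IN={b, e, f} | OUT={b, d, e}
  B9: | IN={b, d, e} | OUT={}

Merge at B2: OUT[B2] = IN[B3] ⊔ IN[B5] = {b, f}
Applying B2's transfer function to that OUT value gives IN[B2] (row B2 above).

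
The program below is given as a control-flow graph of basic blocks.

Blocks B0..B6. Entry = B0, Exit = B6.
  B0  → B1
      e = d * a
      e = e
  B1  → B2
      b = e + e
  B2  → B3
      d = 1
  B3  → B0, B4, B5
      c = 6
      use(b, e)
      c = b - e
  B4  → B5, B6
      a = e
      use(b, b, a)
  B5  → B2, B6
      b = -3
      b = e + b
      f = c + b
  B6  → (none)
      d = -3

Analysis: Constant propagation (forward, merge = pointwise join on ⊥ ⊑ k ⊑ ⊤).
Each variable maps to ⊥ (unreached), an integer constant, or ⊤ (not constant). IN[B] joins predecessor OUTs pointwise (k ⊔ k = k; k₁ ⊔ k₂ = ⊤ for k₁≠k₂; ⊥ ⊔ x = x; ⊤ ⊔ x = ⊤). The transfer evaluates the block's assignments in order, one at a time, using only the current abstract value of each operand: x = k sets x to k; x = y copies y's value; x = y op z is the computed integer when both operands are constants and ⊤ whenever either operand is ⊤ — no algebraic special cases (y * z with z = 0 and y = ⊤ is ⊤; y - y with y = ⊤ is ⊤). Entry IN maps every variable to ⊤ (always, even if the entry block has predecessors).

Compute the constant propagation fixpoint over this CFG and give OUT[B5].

Answer: {a: ⊤, b: ⊤, c: ⊤, d: 1, e: ⊤, f: ⊤}

Derivation:
Converged values:
  B0:   IN=(all ⊤)   OUT=(all ⊤)
  B1:   IN=(all ⊤)   OUT=(all ⊤)
  B2:   IN=(all ⊤)   OUT={d:1; rest ⊤}
  B3:   IN={d:1; rest ⊤}   OUT={d:1; rest ⊤}
  B4:   IN={d:1; rest ⊤}   OUT={d:1; rest ⊤}
  B5:   IN={d:1; rest ⊤}   OUT={d:1; rest ⊤}
  B6:   IN={d:1; rest ⊤}   OUT={d:-3; rest ⊤}

Merge at B5: IN[B5] = OUT[B3] ⊔ OUT[B4] = {a: ⊤, b: ⊤, c: ⊤, d: 1, e: ⊤, f: ⊤}
Applying B5's transfer function to that IN value gives OUT[B5] (row B5 above).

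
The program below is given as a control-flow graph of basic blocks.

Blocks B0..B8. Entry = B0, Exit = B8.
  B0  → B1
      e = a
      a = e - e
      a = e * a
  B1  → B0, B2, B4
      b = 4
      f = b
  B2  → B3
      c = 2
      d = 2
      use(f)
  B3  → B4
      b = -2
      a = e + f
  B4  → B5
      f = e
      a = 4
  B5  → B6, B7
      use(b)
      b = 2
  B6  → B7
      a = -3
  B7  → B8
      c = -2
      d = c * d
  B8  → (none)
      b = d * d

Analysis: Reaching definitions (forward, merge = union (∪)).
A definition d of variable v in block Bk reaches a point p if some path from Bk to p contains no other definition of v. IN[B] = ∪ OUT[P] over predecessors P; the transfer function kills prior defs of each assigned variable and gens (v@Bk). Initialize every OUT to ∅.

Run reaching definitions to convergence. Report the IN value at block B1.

Fixpoint table:
  B0:  IN={a@B0, b@B1, e@B0, f@B1}  OUT={a@B0, b@B1, e@B0, f@B1}
  B1:  IN={a@B0, b@B1, e@B0, f@B1}  OUT={a@B0, b@B1, e@B0, f@B1}
  B2:  IN={a@B0, b@B1, e@B0, f@B1}  OUT={a@B0, b@B1, c@B2, d@B2, e@B0, f@B1}
  B3:  IN={a@B0, b@B1, c@B2, d@B2, e@B0, f@B1}  OUT={a@B3, b@B3, c@B2, d@B2, e@B0, f@B1}
  B4:  IN={a@B0, a@B3, b@B1, b@B3, c@B2, d@B2, e@B0, f@B1}  OUT={a@B4, b@B1, b@B3, c@B2, d@B2, e@B0, f@B4}
  B5:  IN={a@B4, b@B1, b@B3, c@B2, d@B2, e@B0, f@B4}  OUT={a@B4, b@B5, c@B2, d@B2, e@B0, f@B4}
  B6:  IN={a@B4, b@B5, c@B2, d@B2, e@B0, f@B4}  OUT={a@B6, b@B5, c@B2, d@B2, e@B0, f@B4}
  B7:  IN={a@B4, a@B6, b@B5, c@B2, d@B2, e@B0, f@B4}  OUT={a@B4, a@B6, b@B5, c@B7, d@B7, e@B0, f@B4}
  B8:  IN={a@B4, a@B6, b@B5, c@B7, d@B7, e@B0, f@B4}  OUT={a@B4, a@B6, b@B8, c@B7, d@B7, e@B0, f@B4}

Merge at B1: IN[B1] = OUT[B0] = {a@B0, b@B1, e@B0, f@B1}

Answer: {a@B0, b@B1, e@B0, f@B1}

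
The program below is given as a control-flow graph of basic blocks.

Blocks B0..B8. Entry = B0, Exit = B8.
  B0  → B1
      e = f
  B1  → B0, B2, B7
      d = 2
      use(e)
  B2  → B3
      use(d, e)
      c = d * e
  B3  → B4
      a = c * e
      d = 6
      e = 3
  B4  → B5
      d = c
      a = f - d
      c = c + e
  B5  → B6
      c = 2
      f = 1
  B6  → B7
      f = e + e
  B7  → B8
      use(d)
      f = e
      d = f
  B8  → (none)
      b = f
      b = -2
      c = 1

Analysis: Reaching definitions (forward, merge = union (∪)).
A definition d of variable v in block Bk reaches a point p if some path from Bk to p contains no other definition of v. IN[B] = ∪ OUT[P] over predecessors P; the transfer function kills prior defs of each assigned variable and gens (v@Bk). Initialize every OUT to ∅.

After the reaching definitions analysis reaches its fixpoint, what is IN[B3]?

Answer: {c@B2, d@B1, e@B0}

Trace:
Fixpoint table:
  B0: | IN={d@B1, e@B0} | OUT={d@B1, e@B0}
  B1: | IN={d@B1, e@B0} | OUT={d@B1, e@B0}
  B2: | IN={d@B1, e@B0} | OUT={c@B2, d@B1, e@B0}
  B3: | IN={c@B2, d@B1, e@B0} | OUT={a@B3, c@B2, d@B3, e@B3}
  B4: | IN={a@B3, c@B2, d@B3, e@B3} | OUT={a@B4, c@B4, d@B4, e@B3}
  B5: | IN={a@B4, c@B4, d@B4, e@B3} | OUT={a@B4, c@B5, d@B4, e@B3, f@B5}
  B6: | IN={a@B4, c@B5, d@B4, e@B3, f@B5} | OUT={a@B4, c@B5, d@B4, e@B3, f@B6}
  B7: | IN={a@B4, c@B5, d@B1, d@B4, e@B0, e@B3, f@B6} | OUT={a@B4, c@B5, d@B7, e@B0, e@B3, f@B7}
  B8: | IN={a@B4, c@B5, d@B7, e@B0, e@B3, f@B7} | OUT={a@B4, b@B8, c@B8, d@B7, e@B0, e@B3, f@B7}

Merge at B3: IN[B3] = OUT[B2] = {c@B2, d@B1, e@B0}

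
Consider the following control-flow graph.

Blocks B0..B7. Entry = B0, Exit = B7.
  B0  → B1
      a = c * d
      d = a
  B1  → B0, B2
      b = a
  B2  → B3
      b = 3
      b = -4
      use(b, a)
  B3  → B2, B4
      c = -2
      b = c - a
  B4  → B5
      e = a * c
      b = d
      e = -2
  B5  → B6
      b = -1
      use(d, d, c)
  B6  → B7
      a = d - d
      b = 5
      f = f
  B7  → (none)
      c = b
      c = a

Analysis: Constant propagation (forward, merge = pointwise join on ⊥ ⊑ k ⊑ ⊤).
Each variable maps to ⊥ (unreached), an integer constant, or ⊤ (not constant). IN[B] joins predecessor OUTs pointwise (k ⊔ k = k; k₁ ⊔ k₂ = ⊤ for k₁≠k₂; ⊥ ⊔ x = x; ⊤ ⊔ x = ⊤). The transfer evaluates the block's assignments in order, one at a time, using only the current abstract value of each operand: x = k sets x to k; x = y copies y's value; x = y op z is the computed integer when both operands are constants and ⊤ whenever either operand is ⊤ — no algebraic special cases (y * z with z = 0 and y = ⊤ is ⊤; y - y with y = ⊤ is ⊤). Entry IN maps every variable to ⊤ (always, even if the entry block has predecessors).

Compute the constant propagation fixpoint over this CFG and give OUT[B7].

Answer: {a: ⊤, b: 5, c: ⊤, d: ⊤, e: -2, f: ⊤}

Working:
Fixpoint table:
  B0:   IN=(all ⊤)   OUT=(all ⊤)
  B1:   IN=(all ⊤)   OUT=(all ⊤)
  B2:   IN=(all ⊤)   OUT={b:-4; rest ⊤}
  B3:   IN={b:-4; rest ⊤}   OUT={c:-2; rest ⊤}
  B4:   IN={c:-2; rest ⊤}   OUT={c:-2, e:-2; rest ⊤}
  B5:   IN={c:-2, e:-2; rest ⊤}   OUT={b:-1, c:-2, e:-2; rest ⊤}
  B6:   IN={b:-1, c:-2, e:-2; rest ⊤}   OUT={b:5, c:-2, e:-2; rest ⊤}
  B7:   IN={b:5, c:-2, e:-2; rest ⊤}   OUT={b:5, e:-2; rest ⊤}

Merge at B7: IN[B7] = OUT[B6] = {a: ⊤, b: 5, c: -2, d: ⊤, e: -2, f: ⊤}
Applying B7's transfer function to that IN value gives OUT[B7] (row B7 above).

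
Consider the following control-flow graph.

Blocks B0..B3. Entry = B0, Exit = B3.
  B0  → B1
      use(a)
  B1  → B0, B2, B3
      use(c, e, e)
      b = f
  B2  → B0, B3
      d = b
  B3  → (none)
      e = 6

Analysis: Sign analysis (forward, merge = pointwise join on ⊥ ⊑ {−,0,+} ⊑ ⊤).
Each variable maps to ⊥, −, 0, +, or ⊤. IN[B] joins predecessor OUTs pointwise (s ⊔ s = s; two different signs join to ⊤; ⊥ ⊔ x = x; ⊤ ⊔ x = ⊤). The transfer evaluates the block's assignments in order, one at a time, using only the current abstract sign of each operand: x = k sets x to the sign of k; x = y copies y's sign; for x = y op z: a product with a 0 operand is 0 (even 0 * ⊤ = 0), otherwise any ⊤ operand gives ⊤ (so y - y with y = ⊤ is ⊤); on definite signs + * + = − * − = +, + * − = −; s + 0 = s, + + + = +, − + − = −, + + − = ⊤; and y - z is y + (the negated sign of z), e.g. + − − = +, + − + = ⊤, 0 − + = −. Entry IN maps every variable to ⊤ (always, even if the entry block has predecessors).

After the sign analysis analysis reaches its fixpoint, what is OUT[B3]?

Converged values:
  B0:   IN=(all ⊤)   OUT=(all ⊤)
  B1:   IN=(all ⊤)   OUT=(all ⊤)
  B2:   IN=(all ⊤)   OUT=(all ⊤)
  B3:   IN=(all ⊤)   OUT={e:+; rest ⊤}

Merge at B3: IN[B3] = OUT[B1] ⊔ OUT[B2] = {a: ⊤, b: ⊤, c: ⊤, d: ⊤, e: ⊤, f: ⊤}
Applying B3's transfer function to that IN value gives OUT[B3] (row B3 above).

Answer: {a: ⊤, b: ⊤, c: ⊤, d: ⊤, e: +, f: ⊤}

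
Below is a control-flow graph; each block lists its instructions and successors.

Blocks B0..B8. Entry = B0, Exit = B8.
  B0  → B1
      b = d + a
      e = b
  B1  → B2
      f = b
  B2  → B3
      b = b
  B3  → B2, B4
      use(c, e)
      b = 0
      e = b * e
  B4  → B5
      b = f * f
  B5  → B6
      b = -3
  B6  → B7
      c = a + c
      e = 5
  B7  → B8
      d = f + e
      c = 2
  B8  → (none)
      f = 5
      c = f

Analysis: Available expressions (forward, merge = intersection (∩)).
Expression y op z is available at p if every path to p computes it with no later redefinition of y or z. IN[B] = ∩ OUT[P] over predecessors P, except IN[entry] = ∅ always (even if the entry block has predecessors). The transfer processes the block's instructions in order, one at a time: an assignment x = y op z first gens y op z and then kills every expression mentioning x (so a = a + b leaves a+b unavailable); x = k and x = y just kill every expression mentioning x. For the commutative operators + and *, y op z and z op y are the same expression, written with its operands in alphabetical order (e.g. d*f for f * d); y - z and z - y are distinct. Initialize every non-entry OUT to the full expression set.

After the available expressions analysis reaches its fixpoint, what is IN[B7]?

Converged values:
  B0:  IN={}  OUT={a+d}
  B1:  IN={a+d}  OUT={a+d}
  B2:  IN={a+d}  OUT={a+d}
  B3:  IN={a+d}  OUT={a+d}
  B4:  IN={a+d}  OUT={a+d, f*f}
  B5:  IN={a+d, f*f}  OUT={a+d, f*f}
  B6:  IN={a+d, f*f}  OUT={a+d, f*f}
  B7:  IN={a+d, f*f}  OUT={e+f, f*f}
  B8:  IN={e+f, f*f}  OUT={}

Merge at B7: IN[B7] = OUT[B6] = {a+d, f*f}

Answer: {a+d, f*f}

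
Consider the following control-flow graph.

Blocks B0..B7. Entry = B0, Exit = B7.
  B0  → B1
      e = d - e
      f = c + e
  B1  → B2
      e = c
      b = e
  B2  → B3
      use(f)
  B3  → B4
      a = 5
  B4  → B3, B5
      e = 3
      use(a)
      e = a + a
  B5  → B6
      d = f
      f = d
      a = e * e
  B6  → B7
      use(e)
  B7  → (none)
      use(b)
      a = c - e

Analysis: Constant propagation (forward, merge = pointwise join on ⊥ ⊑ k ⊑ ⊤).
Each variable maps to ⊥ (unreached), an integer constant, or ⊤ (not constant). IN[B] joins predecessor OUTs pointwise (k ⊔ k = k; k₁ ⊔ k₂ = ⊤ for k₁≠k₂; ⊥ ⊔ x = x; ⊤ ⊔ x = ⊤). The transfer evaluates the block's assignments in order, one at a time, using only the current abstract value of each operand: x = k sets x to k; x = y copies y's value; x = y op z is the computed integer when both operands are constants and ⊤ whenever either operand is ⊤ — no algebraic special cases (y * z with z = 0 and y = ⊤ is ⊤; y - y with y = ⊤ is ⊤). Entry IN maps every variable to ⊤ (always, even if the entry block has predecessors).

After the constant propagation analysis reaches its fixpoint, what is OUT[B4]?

Answer: {a: 5, b: ⊤, c: ⊤, d: ⊤, e: 10, f: ⊤}

Working:
Per-block solution:
  B0:   IN=(all ⊤)   OUT=(all ⊤)
  B1:   IN=(all ⊤)   OUT=(all ⊤)
  B2:   IN=(all ⊤)   OUT=(all ⊤)
  B3:   IN=(all ⊤)   OUT={a:5; rest ⊤}
  B4:   IN={a:5; rest ⊤}   OUT={a:5, e:10; rest ⊤}
  B5:   IN={a:5, e:10; rest ⊤}   OUT={a:100, e:10; rest ⊤}
  B6:   IN={a:100, e:10; rest ⊤}   OUT={a:100, e:10; rest ⊤}
  B7:   IN={a:100, e:10; rest ⊤}   OUT={e:10; rest ⊤}

Merge at B4: IN[B4] = OUT[B3] = {a: 5, b: ⊤, c: ⊤, d: ⊤, e: ⊤, f: ⊤}
Applying B4's transfer function to that IN value gives OUT[B4] (row B4 above).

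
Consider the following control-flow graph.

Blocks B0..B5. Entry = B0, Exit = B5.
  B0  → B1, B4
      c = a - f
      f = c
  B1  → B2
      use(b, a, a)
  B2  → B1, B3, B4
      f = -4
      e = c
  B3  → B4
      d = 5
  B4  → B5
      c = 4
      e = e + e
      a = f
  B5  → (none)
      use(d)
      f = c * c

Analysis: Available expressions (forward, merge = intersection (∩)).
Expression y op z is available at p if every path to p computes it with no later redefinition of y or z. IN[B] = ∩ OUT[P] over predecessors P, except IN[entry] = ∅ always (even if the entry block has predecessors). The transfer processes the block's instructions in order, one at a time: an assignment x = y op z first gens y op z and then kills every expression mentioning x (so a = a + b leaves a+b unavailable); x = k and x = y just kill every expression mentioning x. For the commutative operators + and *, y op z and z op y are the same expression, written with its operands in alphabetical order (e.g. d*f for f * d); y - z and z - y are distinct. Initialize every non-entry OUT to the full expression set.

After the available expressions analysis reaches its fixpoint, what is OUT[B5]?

Answer: {c*c}

Derivation:
Fixpoint table:
  B0:   IN={}   OUT={}
  B1:   IN={}   OUT={}
  B2:   IN={}   OUT={}
  B3:   IN={}   OUT={}
  B4:   IN={}   OUT={}
  B5:   IN={}   OUT={c*c}

Merge at B5: IN[B5] = OUT[B4] = {}
Applying B5's transfer function to that IN value gives OUT[B5] (row B5 above).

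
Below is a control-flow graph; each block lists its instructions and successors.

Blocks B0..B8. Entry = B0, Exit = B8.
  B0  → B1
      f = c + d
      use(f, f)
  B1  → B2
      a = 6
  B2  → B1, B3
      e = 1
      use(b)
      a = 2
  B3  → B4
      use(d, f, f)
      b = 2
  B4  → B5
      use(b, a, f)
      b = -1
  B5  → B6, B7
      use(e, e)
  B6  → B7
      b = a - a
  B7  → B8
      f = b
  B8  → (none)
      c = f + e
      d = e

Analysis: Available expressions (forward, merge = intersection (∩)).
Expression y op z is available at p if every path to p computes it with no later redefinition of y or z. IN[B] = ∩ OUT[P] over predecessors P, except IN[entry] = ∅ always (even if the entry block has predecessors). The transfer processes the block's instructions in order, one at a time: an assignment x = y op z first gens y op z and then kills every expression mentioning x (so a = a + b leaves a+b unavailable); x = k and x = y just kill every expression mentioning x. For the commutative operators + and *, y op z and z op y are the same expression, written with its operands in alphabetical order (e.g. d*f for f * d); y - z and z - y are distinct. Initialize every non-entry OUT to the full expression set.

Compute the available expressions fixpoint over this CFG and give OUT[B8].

Answer: {e+f}

Trace:
Fixpoint table:
  B0: | IN={} | OUT={c+d}
  B1: | IN={c+d} | OUT={c+d}
  B2: | IN={c+d} | OUT={c+d}
  B3: | IN={c+d} | OUT={c+d}
  B4: | IN={c+d} | OUT={c+d}
  B5: | IN={c+d} | OUT={c+d}
  B6: | IN={c+d} | OUT={a-a, c+d}
  B7: | IN={c+d} | OUT={c+d}
  B8: | IN={c+d} | OUT={e+f}

Merge at B8: IN[B8] = OUT[B7] = {c+d}
Applying B8's transfer function to that IN value gives OUT[B8] (row B8 above).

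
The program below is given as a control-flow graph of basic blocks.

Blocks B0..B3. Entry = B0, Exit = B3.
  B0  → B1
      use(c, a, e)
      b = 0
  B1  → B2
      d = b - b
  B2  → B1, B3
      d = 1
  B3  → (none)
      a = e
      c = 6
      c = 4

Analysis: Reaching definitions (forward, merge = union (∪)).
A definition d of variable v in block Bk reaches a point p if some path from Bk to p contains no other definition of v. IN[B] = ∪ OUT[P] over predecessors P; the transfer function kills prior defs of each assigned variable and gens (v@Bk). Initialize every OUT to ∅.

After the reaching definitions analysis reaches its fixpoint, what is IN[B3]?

Per-block solution:
  B0: | IN={} | OUT={b@B0}
  B1: | IN={b@B0, d@B2} | OUT={b@B0, d@B1}
  B2: | IN={b@B0, d@B1} | OUT={b@B0, d@B2}
  B3: | IN={b@B0, d@B2} | OUT={a@B3, b@B0, c@B3, d@B2}

Merge at B3: IN[B3] = OUT[B2] = {b@B0, d@B2}

Answer: {b@B0, d@B2}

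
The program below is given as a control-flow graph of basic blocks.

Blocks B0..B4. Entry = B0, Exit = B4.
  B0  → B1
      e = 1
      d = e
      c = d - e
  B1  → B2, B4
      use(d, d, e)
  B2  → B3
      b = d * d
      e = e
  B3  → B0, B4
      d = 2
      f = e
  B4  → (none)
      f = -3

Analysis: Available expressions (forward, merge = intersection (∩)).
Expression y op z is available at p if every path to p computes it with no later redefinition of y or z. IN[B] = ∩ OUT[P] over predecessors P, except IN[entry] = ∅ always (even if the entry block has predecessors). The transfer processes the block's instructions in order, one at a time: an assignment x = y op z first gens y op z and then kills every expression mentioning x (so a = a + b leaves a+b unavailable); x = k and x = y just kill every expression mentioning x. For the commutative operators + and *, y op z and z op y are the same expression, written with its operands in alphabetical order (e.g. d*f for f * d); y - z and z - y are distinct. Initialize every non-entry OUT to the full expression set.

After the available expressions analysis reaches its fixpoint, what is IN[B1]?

Answer: {d-e}

Derivation:
Per-block solution:
  B0: | IN={} | OUT={d-e}
  B1: | IN={d-e} | OUT={d-e}
  B2: | IN={d-e} | OUT={d*d}
  B3: | IN={d*d} | OUT={}
  B4: | IN={} | OUT={}

Merge at B1: IN[B1] = OUT[B0] = {d-e}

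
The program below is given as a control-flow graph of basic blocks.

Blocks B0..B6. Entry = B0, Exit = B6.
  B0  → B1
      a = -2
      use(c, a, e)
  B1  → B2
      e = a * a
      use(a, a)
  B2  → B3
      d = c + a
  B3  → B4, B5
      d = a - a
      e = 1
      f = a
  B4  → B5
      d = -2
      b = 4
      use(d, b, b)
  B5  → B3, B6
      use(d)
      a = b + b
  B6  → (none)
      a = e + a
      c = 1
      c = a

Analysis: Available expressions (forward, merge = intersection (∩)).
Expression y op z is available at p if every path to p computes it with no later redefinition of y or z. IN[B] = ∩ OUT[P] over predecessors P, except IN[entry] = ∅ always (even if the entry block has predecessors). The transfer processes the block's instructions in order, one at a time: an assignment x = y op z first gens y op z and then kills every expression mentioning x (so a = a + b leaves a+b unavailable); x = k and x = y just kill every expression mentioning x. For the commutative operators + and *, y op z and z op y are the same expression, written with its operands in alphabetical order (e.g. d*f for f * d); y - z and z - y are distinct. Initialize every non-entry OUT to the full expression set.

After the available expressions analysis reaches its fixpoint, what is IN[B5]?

Answer: {a-a}

Working:
Per-block solution:
  B0:  IN={}  OUT={}
  B1:  IN={}  OUT={a*a}
  B2:  IN={a*a}  OUT={a*a, a+c}
  B3:  IN={}  OUT={a-a}
  B4:  IN={a-a}  OUT={a-a}
  B5:  IN={a-a}  OUT={b+b}
  B6:  IN={b+b}  OUT={b+b}

Merge at B5: IN[B5] = OUT[B3] ∩ OUT[B4] = {a-a}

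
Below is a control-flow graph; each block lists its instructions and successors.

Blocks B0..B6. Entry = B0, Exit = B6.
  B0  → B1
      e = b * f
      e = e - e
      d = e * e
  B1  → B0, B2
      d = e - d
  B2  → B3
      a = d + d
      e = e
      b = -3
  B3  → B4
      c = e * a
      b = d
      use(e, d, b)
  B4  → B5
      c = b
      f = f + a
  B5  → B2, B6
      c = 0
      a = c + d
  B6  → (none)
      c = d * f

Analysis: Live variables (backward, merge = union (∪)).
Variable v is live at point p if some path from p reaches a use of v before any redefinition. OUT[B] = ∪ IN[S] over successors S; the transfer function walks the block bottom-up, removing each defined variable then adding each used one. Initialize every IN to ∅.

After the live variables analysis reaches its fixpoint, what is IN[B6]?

Per-block solution:
  B0: | IN={b, f} | OUT={b, d, e, f}
  B1: | IN={b, d, e, f} | OUT={b, d, e, f}
  B2: | IN={d, e, f} | OUT={a, d, e, f}
  B3: | IN={a, d, e, f} | OUT={a, b, d, e, f}
  B4: | IN={a, b, d, e, f} | OUT={d, e, f}
  B5: | IN={d, e, f} | OUT={d, e, f}
  B6: | IN={d, f} | OUT={}

B6 is the boundary node: OUT[B6] = {}
Applying B6's transfer function to that OUT value gives IN[B6] (row B6 above).

Answer: {d, f}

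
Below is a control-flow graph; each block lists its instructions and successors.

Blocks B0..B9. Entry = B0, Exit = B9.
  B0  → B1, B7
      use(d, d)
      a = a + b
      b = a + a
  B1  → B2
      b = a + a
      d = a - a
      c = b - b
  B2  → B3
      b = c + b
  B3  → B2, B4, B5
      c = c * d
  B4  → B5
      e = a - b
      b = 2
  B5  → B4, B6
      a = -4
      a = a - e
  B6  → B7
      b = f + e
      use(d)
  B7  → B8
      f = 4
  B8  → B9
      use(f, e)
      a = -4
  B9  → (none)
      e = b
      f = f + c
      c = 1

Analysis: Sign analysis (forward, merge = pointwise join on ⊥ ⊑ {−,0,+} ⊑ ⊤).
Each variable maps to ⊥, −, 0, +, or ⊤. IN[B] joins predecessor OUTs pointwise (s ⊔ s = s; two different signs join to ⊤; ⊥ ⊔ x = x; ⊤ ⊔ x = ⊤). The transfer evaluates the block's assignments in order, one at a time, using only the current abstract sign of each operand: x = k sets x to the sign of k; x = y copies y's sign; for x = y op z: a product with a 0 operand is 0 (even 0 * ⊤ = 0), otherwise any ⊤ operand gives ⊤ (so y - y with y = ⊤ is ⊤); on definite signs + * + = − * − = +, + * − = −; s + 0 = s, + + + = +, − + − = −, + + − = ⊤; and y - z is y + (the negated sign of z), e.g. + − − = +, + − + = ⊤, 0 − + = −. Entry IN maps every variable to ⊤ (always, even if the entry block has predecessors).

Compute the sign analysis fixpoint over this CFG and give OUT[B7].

Answer: {a: ⊤, b: ⊤, c: ⊤, d: ⊤, e: ⊤, f: +}

Trace:
Per-block solution:
  B0:  IN=(all ⊤)  OUT=(all ⊤)
  B1:  IN=(all ⊤)  OUT=(all ⊤)
  B2:  IN=(all ⊤)  OUT=(all ⊤)
  B3:  IN=(all ⊤)  OUT=(all ⊤)
  B4:  IN=(all ⊤)  OUT={b:+; rest ⊤}
  B5:  IN=(all ⊤)  OUT=(all ⊤)
  B6:  IN=(all ⊤)  OUT=(all ⊤)
  B7:  IN=(all ⊤)  OUT={f:+; rest ⊤}
  B8:  IN={f:+; rest ⊤}  OUT={a:-, f:+; rest ⊤}
  B9:  IN={a:-, f:+; rest ⊤}  OUT={a:-, c:+; rest ⊤}

Merge at B7: IN[B7] = OUT[B0] ⊔ OUT[B6] = {a: ⊤, b: ⊤, c: ⊤, d: ⊤, e: ⊤, f: ⊤}
Applying B7's transfer function to that IN value gives OUT[B7] (row B7 above).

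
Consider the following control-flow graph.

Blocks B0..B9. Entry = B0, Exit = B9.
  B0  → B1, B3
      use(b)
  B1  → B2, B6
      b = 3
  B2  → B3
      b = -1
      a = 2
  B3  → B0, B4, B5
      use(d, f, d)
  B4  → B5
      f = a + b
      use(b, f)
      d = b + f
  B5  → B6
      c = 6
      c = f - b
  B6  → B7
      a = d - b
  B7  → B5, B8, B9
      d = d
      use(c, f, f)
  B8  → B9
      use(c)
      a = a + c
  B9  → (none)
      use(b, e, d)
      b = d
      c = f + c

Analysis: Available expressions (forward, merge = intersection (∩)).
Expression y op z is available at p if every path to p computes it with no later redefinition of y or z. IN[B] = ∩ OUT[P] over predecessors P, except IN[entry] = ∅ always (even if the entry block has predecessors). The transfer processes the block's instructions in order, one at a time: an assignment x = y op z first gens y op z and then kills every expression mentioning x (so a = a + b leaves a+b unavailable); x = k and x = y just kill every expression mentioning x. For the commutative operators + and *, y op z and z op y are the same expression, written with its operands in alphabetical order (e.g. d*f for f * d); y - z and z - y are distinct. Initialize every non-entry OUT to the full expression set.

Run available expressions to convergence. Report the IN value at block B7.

Converged values:
  B0:   IN={}   OUT={}
  B1:   IN={}   OUT={}
  B2:   IN={}   OUT={}
  B3:   IN={}   OUT={}
  B4:   IN={}   OUT={a+b, b+f}
  B5:   IN={}   OUT={f-b}
  B6:   IN={}   OUT={d-b}
  B7:   IN={d-b}   OUT={}
  B8:   IN={}   OUT={}
  B9:   IN={}   OUT={}

Merge at B7: IN[B7] = OUT[B6] = {d-b}

Answer: {d-b}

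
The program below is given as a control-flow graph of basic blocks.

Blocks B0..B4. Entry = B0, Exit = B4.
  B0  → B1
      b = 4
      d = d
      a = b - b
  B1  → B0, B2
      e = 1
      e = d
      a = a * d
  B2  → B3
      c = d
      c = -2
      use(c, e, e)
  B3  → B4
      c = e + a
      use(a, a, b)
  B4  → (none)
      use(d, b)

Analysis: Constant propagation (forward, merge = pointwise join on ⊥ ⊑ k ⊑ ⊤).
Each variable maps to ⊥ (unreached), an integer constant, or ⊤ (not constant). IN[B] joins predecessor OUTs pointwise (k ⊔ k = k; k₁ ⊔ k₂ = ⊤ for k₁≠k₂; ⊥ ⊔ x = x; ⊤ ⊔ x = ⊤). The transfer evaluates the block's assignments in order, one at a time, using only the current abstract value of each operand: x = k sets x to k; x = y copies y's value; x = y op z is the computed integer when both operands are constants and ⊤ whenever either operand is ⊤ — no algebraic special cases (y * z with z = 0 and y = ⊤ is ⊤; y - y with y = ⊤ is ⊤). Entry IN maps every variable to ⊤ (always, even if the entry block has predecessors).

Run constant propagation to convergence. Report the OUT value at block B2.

Answer: {a: ⊤, b: 4, c: -2, d: ⊤, e: ⊤, f: ⊤}

Working:
Fixpoint table:
  B0:   IN=(all ⊤)   OUT={a:0, b:4; rest ⊤}
  B1:   IN={a:0, b:4; rest ⊤}   OUT={b:4; rest ⊤}
  B2:   IN={b:4; rest ⊤}   OUT={b:4, c:-2; rest ⊤}
  B3:   IN={b:4, c:-2; rest ⊤}   OUT={b:4; rest ⊤}
  B4:   IN={b:4; rest ⊤}   OUT={b:4; rest ⊤}

Merge at B2: IN[B2] = OUT[B1] = {a: ⊤, b: 4, c: ⊤, d: ⊤, e: ⊤, f: ⊤}
Applying B2's transfer function to that IN value gives OUT[B2] (row B2 above).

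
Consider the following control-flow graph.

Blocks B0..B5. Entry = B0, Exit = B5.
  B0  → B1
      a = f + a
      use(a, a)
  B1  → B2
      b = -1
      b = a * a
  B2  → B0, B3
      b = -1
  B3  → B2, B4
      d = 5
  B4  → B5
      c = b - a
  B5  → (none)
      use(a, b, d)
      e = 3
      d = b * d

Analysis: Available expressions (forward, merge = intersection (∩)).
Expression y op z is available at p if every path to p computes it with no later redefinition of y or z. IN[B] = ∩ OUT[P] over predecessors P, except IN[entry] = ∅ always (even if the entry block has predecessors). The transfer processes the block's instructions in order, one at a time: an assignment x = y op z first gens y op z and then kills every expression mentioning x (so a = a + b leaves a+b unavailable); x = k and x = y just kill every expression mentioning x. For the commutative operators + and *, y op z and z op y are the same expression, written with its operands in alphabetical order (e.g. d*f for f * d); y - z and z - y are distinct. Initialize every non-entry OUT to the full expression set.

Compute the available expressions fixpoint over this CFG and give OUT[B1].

Converged values:
  B0:  IN={}  OUT={}
  B1:  IN={}  OUT={a*a}
  B2:  IN={a*a}  OUT={a*a}
  B3:  IN={a*a}  OUT={a*a}
  B4:  IN={a*a}  OUT={a*a, b-a}
  B5:  IN={a*a, b-a}  OUT={a*a, b-a}

Merge at B1: IN[B1] = OUT[B0] = {}
Applying B1's transfer function to that IN value gives OUT[B1] (row B1 above).

Answer: {a*a}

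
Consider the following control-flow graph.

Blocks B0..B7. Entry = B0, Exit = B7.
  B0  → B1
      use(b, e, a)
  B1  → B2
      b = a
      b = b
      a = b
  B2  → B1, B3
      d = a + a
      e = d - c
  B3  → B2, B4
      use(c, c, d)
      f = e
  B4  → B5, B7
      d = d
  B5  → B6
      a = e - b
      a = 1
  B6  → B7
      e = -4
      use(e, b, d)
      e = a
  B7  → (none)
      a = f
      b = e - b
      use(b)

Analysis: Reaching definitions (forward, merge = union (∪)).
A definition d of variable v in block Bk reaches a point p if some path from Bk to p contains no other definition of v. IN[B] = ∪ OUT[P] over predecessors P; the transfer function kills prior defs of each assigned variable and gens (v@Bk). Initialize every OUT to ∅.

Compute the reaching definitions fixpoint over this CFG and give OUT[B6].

Fixpoint table:
  B0: | IN={} | OUT={}
  B1: | IN={a@B1, b@B1, d@B2, e@B2, f@B3} | OUT={a@B1, b@B1, d@B2, e@B2, f@B3}
  B2: | IN={a@B1, b@B1, d@B2, e@B2, f@B3} | OUT={a@B1, b@B1, d@B2, e@B2, f@B3}
  B3: | IN={a@B1, b@B1, d@B2, e@B2, f@B3} | OUT={a@B1, b@B1, d@B2, e@B2, f@B3}
  B4: | IN={a@B1, b@B1, d@B2, e@B2, f@B3} | OUT={a@B1, b@B1, d@B4, e@B2, f@B3}
  B5: | IN={a@B1, b@B1, d@B4, e@B2, f@B3} | OUT={a@B5, b@B1, d@B4, e@B2, f@B3}
  B6: | IN={a@B5, b@B1, d@B4, e@B2, f@B3} | OUT={a@B5, b@B1, d@B4, e@B6, f@B3}
  B7: | IN={a@B1, a@B5, b@B1, d@B4, e@B2, e@B6, f@B3} | OUT={a@B7, b@B7, d@B4, e@B2, e@B6, f@B3}

Merge at B6: IN[B6] = OUT[B5] = {a@B5, b@B1, d@B4, e@B2, f@B3}
Applying B6's transfer function to that IN value gives OUT[B6] (row B6 above).

Answer: {a@B5, b@B1, d@B4, e@B6, f@B3}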